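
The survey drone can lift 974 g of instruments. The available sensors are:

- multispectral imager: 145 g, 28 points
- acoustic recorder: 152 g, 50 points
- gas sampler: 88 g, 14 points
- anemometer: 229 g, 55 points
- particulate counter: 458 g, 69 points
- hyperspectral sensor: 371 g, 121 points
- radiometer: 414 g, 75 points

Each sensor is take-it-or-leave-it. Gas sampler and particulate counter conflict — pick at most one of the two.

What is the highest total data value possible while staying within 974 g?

Ranking by ratio (data value/g): acoustic recorder 0.33, hyperspectral sensor 0.33, anemometer 0.24, multispectral imager 0.19.
The ratio ordering already packs tightly: multispectral imager + acoustic recorder + anemometer + hyperspectral sensor, 897 g, 254.
Next best is acoustic recorder + hyperspectral sensor + radiometer at 246 (937 g) — short by 8.

254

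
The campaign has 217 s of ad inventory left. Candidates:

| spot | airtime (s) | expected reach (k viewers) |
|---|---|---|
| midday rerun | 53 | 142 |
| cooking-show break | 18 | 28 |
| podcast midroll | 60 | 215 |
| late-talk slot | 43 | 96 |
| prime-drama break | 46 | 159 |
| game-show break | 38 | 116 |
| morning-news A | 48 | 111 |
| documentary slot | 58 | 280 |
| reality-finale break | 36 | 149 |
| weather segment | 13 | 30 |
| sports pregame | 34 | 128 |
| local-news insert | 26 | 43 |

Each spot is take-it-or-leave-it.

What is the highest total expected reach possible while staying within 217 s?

833

Filling by ratio: podcast midroll + documentary slot + reality-finale break + weather segment + sports pregame for 802, with 16 s left unused.
Replace sports pregame with prime-drama break: the trade gains 31 net, giving 833 at 213 s.
Next best is prime-drama break + game-show break + documentary slot + reality-finale break + sports pregame at 832 (212 s) — short by 1.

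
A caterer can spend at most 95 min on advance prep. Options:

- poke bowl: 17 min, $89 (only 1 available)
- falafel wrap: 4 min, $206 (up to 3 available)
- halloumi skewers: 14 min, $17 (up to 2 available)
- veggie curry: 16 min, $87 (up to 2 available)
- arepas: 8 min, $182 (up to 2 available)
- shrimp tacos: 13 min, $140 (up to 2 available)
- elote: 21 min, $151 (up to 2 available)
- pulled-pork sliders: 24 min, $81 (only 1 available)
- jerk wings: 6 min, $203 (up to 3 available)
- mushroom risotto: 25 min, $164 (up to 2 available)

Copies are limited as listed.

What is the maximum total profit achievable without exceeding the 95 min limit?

2022

Density check — falafel wrap 51.50, jerk wings 33.83, arepas 22.75 are the best per min.
Best packing: 3×falafel wrap + 2×arepas + 2×shrimp tacos + elote + 3×jerk wings — 93 min, 2022 total.
Nothing else within 95 min beats 2022.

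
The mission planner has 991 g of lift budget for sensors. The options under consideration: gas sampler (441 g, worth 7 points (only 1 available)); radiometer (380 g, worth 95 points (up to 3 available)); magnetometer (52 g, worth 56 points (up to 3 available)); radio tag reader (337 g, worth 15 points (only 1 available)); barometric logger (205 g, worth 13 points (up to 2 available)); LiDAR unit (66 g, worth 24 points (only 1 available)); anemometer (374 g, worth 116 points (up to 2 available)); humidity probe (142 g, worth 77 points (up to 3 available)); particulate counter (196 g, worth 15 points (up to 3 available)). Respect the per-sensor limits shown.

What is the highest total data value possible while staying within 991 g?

515

The ratio heuristic lands on 3×magnetometer + LiDAR unit + 3×humidity probe + particulate counter (438) but leaves 147 g idle.
Replace LiDAR unit and particulate counter with anemometer: the trade gains 77 net, giving 515 at 956 g.
No other feasible combination exceeds 515.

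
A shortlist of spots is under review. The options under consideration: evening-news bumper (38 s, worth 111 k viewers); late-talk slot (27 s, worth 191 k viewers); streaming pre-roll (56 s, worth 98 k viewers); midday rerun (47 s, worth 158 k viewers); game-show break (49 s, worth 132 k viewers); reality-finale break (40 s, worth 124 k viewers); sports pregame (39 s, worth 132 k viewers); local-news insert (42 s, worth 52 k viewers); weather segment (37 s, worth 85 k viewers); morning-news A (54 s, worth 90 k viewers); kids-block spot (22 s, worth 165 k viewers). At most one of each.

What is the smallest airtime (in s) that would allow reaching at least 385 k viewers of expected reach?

Minimise s subject to total expected reach ≥ 385.
late-talk slot + weather segment + kids-block spot reaches 441 using 86 s.
Any bundle with less than 86 s falls short of 385.

86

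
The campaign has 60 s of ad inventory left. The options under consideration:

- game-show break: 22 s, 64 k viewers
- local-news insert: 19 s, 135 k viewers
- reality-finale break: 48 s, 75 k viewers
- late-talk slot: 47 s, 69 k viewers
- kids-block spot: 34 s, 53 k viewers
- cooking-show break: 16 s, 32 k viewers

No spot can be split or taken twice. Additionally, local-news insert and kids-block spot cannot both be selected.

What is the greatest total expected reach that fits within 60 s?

231

Best packing: game-show break + local-news insert + cooking-show break — 57 s, 231 total.
Nothing else feasible within 60 s beats 231.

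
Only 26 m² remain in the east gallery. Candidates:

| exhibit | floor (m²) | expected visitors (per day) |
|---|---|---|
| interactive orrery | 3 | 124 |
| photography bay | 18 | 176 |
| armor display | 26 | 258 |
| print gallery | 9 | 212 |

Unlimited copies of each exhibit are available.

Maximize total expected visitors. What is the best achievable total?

992

Taking 8×interactive orrery: 24 m² used, 992 in expected visitors.
Every other selection either busts 26 m² or fails to beat 992.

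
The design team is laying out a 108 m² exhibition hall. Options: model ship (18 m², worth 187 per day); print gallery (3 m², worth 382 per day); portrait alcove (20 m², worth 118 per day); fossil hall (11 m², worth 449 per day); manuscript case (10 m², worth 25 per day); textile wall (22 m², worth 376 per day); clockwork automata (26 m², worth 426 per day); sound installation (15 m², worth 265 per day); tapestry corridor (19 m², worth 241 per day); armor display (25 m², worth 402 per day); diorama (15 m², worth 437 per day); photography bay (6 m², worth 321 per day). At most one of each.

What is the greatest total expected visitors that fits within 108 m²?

2793

Density check — print gallery 127.33, photography bay 53.50, fossil hall 40.82 are the best per m².
Greedy by ratio would take print gallery + fossil hall + manuscript case + textile wall + clockwork automata + sound installation + diorama + photography bay: 108 m² used, total 2681.
Replace manuscript case and sound installation with armor display: the trade gains 112 net, giving 2793 at 108 m².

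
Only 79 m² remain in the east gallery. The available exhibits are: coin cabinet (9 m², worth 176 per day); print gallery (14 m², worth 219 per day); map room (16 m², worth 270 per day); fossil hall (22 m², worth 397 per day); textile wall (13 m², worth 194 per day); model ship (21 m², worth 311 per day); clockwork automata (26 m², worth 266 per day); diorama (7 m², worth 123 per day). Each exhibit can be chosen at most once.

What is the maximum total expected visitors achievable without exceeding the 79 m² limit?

Greedy by ratio would take coin cabinet + print gallery + map room + fossil hall + diorama: 68 m² used, total 1185.
The 23 m² tied up in map room and diorama is better spent on textile wall + model ship — total rises to 1297 (79 m²).

1297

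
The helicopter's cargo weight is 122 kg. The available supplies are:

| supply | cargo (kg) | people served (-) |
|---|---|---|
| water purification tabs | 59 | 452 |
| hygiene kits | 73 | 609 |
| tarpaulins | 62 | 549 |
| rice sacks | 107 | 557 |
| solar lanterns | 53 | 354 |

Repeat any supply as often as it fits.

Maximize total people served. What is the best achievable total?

1001

Density check — tarpaulins 8.85, hygiene kits 8.34, water purification tabs 7.66, solar lanterns 6.68 are the best per kg.
The ratio ordering already packs tightly: water purification tabs + tarpaulins, 121 kg, 1001.
Every other selection either busts 122 kg or fails to beat 1001.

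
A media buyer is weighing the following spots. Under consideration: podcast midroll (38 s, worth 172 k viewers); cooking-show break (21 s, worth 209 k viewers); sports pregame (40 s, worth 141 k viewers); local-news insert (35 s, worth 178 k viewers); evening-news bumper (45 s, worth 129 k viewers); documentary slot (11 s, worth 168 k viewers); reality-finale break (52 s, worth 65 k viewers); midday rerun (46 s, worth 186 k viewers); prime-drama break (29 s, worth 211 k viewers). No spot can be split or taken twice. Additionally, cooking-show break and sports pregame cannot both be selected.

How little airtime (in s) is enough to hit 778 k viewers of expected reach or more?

Look for the lowest-airtime combination reaching 778.
Taking cooking-show break + local-news insert + midday rerun + prime-drama break gives 784 (≥ 778) for 131 s.
Any bundle with less than 131 s falls short of 778.

131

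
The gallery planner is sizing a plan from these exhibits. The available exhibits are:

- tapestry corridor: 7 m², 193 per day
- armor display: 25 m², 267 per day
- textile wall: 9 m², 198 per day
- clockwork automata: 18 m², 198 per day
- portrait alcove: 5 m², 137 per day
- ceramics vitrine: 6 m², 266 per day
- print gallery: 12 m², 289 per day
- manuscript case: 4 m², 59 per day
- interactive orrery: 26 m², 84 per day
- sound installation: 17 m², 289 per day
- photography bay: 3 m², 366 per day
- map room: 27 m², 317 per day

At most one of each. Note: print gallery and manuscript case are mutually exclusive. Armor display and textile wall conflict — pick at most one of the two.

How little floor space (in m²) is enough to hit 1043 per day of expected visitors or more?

Minimise m² subject to total expected visitors ≥ 1043.
portrait alcove + ceramics vitrine + print gallery + photography bay reaches 1058 using 26 m².
Any bundle with less than 26 m² falls short of 1043.

26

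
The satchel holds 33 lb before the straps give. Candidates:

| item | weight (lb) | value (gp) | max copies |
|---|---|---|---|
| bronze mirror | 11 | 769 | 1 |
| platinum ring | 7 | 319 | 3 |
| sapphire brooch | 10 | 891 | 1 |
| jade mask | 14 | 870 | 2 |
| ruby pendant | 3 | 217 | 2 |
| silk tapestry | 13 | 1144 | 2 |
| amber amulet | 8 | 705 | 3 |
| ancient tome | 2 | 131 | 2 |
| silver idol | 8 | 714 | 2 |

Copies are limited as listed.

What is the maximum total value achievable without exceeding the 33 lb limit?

A density-first pass picks sapphire brooch + 2×ruby pendant + 2×silver idol — 2753 at 32 lb.
Dropping 2×ruby pendant and silver idol frees 14 lb; slotting in silk tapestry + ancient tome (15 lb) lifts the total to 2880 at 33 lb.
Every other selection either busts 33 lb or exceeds an availability limit or fails to beat 2880.

2880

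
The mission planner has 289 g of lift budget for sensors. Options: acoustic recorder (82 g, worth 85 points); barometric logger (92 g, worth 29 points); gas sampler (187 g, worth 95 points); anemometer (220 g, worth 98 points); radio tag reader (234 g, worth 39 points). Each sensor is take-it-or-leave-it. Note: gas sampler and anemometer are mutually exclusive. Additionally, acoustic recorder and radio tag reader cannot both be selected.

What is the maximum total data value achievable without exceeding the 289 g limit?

180

Acoustic recorder + gas sampler uses 269 of the 289 g and totals 180.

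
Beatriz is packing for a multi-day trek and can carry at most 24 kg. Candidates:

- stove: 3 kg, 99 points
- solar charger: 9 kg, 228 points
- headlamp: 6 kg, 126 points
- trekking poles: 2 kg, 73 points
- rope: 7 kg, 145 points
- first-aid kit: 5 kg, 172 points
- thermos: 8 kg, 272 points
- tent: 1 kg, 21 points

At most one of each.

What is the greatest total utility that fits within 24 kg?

745

Greedy by ratio would take stove + headlamp + trekking poles + first-aid kit + thermos: 24 kg used, total 742.
The 9 kg tied up in stove and headlamp is better spent on solar charger — total rises to 745 (24 kg).
Runner-up stove + headlamp + trekking poles + first-aid kit + thermos tops out at 742.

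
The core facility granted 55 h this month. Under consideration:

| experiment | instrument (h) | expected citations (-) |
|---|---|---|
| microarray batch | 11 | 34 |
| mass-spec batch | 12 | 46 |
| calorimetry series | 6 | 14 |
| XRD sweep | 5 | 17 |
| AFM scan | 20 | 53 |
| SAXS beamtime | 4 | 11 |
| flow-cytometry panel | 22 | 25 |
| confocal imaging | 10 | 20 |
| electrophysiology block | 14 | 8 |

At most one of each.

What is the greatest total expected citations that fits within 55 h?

A density-first pass picks microarray batch + mass-spec batch + XRD sweep + AFM scan + SAXS beamtime — 161 at 52 h.
The 4 h tied up in SAXS beamtime is better spent on calorimetry series — total rises to 164 (54 h).

164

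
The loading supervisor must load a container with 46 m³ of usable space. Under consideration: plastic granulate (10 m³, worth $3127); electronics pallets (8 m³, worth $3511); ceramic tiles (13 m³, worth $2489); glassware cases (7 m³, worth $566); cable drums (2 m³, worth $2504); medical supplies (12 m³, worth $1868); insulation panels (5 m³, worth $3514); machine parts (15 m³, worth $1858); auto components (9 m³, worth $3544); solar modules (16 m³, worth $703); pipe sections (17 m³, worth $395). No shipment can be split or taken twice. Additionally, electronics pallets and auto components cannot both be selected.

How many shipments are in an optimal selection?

Best achievable revenue is 15744.
One optimal bundle: plastic granulate + ceramic tiles + glassware cases + cable drums + insulation panels + auto components (46 m³).
Every optimal selection uses 6 shipments.

6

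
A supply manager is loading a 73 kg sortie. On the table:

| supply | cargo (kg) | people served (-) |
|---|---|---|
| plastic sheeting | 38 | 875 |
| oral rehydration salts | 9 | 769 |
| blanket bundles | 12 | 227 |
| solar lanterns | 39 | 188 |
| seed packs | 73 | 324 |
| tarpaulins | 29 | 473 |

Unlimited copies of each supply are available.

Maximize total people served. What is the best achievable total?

Best packing: 8×oral rehydration salts — 72 kg, 6152 total.
The spare 1 kg is too small for any remaining supply, and no exchange beats 6152.

6152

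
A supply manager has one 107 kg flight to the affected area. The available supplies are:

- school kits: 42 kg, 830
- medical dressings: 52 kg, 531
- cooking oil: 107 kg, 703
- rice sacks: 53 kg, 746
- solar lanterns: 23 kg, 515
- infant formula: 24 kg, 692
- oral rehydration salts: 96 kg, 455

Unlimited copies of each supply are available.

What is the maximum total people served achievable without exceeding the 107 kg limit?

2768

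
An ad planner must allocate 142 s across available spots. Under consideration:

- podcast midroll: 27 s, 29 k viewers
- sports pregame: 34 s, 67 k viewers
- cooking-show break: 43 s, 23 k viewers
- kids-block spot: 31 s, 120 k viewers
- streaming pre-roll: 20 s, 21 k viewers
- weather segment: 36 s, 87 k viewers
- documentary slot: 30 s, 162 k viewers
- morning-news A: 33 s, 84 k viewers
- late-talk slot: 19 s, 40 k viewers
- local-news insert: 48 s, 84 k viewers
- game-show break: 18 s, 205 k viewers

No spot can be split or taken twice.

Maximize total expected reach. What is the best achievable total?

614

A density-first pass picks kids-block spot + documentary slot + morning-news A + late-talk slot + game-show break — 611 at 131 s.
The 33 s tied up in morning-news A is better spent on weather segment — total rises to 614 (134 s).
Next best is kids-block spot + documentary slot + morning-news A + late-talk slot + game-show break at 611 (131 s) — short by 3.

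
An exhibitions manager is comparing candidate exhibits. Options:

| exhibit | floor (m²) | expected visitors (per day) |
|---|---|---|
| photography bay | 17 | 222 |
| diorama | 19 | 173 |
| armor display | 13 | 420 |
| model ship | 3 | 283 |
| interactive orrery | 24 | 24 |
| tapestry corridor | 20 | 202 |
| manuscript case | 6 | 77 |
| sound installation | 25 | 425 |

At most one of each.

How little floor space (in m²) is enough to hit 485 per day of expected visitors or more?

16

Minimise m² subject to total expected visitors ≥ 485.
Taking armor display + model ship gives 703 (≥ 485) for 16 m².
Below 16 m² the best achievable stays under 485.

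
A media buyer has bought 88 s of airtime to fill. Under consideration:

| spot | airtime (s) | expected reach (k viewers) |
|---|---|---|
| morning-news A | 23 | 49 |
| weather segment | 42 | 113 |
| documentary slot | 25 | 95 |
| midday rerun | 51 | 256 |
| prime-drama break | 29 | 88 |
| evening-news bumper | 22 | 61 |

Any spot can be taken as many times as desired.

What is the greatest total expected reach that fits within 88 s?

351

Taking documentary slot + midday rerun: 76 s used, 351 in expected reach.
Every other selection either busts 88 s or fails to beat 351.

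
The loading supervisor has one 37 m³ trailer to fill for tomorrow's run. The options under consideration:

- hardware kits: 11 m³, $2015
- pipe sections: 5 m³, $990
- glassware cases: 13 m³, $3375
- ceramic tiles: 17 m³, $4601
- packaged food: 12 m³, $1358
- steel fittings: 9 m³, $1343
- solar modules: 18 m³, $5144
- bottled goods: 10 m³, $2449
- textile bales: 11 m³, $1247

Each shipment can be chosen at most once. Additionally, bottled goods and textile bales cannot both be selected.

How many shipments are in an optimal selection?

Best achievable revenue is 9745.
ceramic tiles + solar modules hits 9745 at 35 m³.
Any selection reaching 9745 contains exactly 2 shipments.

2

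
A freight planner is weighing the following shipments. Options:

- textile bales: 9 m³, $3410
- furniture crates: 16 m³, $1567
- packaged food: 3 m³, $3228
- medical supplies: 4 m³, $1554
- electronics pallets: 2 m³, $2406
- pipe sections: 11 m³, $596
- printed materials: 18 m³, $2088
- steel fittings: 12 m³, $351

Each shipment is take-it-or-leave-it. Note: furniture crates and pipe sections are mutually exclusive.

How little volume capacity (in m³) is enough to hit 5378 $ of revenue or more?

Look for the lowest-volume combination reaching 5378.
packaged food + electronics pallets: 5634 revenue at 5 m³.
No combination under 5 m³ hits 5378.

5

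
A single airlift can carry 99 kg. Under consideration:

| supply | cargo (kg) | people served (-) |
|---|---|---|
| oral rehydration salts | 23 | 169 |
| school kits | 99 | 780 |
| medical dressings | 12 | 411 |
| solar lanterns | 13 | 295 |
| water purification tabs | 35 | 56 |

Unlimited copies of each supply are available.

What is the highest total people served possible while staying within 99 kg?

3288

Density check — medical dressings 34.25, solar lanterns 22.69, school kits 7.88, oral rehydration salts 7.35 are the best per kg.
Taking 8×medical dressings: 96 kg used, 3288 in people served.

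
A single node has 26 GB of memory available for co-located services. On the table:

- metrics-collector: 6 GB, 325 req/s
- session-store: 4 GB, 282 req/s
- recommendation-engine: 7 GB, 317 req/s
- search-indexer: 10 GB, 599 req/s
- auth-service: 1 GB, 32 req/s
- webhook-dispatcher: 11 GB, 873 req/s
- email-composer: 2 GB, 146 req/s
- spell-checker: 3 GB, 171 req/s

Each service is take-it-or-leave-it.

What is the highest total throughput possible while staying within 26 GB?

1797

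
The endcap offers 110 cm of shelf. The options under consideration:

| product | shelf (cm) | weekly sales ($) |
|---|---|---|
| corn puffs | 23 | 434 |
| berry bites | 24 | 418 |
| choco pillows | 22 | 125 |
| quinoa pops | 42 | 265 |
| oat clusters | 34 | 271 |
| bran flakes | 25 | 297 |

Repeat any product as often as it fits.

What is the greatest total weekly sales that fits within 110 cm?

1736

4×corn puffs uses 92 of the 110 cm and totals 1736.
That's the maximum — no swap from here does better than 1736.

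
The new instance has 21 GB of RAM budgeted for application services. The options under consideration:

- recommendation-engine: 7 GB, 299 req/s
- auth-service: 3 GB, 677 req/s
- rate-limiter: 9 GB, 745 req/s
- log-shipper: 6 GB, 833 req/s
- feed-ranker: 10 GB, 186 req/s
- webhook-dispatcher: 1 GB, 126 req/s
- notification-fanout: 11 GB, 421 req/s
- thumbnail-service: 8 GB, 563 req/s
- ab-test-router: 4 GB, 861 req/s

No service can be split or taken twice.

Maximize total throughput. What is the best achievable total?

By throughput per GB: auth-service 225.67, ab-test-router 215.25, log-shipper 138.83 lead.
Greedy by ratio would take recommendation-engine + auth-service + log-shipper + webhook-dispatcher + ab-test-router: 21 GB used, total 2796.
The 8 GB tied up in recommendation-engine and webhook-dispatcher is better spent on thumbnail-service — total rises to 2934 (21 GB).
Next best is recommendation-engine + auth-service + log-shipper + webhook-dispatcher + ab-test-router at 2796 (21 GB) — short by 138.

2934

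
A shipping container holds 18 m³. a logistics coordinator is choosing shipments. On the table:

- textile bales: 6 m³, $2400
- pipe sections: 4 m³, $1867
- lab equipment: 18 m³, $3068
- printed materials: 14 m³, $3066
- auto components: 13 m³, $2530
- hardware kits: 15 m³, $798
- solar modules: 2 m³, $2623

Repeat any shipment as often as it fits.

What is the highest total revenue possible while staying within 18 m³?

The ratio ordering already packs tightly: 9×solar modules, 18 m³, 23607.
That's the maximum — no swap from here does better than 23607.

23607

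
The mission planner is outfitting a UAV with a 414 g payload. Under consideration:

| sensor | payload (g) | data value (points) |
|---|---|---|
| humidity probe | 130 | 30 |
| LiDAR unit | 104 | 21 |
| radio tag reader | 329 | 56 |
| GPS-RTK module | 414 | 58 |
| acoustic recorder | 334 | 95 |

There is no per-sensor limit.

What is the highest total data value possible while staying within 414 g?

By data value per g: acoustic recorder 0.28, humidity probe 0.23, LiDAR unit 0.20 lead.
Taking acoustic recorder: 334 g used, 95 in data value.

95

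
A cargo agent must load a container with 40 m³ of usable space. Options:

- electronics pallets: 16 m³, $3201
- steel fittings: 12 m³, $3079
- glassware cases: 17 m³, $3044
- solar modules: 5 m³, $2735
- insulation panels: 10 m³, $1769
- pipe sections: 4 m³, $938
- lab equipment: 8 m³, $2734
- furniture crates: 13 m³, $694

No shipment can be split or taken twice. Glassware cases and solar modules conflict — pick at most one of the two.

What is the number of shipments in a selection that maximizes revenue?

5

The maximum revenue within 40 m³ is 11255.
For example steel fittings + solar modules + insulation panels + pipe sections + lab equipment achieves it, using 39 m³.
Any selection reaching 11255 contains exactly 5 shipments.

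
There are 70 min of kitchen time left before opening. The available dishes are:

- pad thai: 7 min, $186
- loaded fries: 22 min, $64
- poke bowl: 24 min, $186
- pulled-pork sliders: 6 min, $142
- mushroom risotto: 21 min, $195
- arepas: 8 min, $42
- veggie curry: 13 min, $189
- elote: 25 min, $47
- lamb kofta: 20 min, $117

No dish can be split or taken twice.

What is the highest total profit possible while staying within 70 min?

The ratio ordering already packs tightly: pad thai + pulled-pork sliders + mushroom risotto + veggie curry + lamb kofta, 67 min, 829.
Runner-up pad thai + poke bowl + pulled-pork sliders + veggie curry + lamb kofta tops out at 820.

829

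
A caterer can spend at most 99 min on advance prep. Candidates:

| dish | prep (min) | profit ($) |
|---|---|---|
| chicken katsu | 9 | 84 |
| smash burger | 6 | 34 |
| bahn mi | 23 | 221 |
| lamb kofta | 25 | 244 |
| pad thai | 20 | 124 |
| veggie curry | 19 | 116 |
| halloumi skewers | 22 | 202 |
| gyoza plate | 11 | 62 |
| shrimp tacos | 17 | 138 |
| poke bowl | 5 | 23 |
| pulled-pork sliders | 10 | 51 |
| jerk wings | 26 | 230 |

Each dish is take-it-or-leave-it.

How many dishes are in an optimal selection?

5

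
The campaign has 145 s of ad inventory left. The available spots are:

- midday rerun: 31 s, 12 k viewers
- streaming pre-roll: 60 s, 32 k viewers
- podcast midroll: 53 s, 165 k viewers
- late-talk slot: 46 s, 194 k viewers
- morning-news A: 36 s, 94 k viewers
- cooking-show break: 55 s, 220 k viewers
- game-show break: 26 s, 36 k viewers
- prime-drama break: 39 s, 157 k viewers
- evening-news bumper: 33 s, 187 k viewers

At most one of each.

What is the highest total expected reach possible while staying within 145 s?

By expected reach per s: evening-news bumper 5.67, late-talk slot 4.22, prime-drama break 4.03, cooking-show break 4.00 lead.
Taking the top-ratio spots first gives late-talk slot + game-show break + prime-drama break + evening-news bumper for 574 (144 s).
The 65 s tied up in game-show break and prime-drama break is better spent on cooking-show break — total rises to 601 (134 s).
That's the maximum — no swap from here does better than 601.

601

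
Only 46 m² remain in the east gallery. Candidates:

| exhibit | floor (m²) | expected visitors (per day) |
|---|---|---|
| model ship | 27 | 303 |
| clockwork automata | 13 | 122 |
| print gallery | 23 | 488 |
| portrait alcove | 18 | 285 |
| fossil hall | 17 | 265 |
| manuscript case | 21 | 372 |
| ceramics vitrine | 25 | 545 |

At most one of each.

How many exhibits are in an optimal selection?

2

The maximum expected visitors within 46 m² is 917.
manuscript case + ceramics vitrine hits 917 at 46 m².
Every optimal selection uses 2 exhibits.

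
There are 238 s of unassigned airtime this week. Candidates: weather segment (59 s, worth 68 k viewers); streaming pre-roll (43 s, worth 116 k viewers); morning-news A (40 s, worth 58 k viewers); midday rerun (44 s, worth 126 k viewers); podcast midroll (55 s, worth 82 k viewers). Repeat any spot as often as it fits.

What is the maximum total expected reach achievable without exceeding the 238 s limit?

Ranking by ratio (expected reach/s): midday rerun 2.86, streaming pre-roll 2.70, podcast midroll 1.49.
Taking 5×midday rerun: 220 s used, 630 in expected reach.

630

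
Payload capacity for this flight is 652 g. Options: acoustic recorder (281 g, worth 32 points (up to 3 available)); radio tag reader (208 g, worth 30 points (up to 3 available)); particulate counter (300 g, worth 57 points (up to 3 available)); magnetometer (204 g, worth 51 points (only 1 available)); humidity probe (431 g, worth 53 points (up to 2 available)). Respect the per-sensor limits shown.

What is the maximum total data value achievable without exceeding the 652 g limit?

Filling by ratio: particulate counter + magnetometer for 108, with 148 g left unused.
Dropping magnetometer frees 204 g; slotting in particulate counter (300 g) lifts the total to 114 at 600 g.
Every other selection either busts 652 g or exceeds an availability limit or fails to beat 114.

114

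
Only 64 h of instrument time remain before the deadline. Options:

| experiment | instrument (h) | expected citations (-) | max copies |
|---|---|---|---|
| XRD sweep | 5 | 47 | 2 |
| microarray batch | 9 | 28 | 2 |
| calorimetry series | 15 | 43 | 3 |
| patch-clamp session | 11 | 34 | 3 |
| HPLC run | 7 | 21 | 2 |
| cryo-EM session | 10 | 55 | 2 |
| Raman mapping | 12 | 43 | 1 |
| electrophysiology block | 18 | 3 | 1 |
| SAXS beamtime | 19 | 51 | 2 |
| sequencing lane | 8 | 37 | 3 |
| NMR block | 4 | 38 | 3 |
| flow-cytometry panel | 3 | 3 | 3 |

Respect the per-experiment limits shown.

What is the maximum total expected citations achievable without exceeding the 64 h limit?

398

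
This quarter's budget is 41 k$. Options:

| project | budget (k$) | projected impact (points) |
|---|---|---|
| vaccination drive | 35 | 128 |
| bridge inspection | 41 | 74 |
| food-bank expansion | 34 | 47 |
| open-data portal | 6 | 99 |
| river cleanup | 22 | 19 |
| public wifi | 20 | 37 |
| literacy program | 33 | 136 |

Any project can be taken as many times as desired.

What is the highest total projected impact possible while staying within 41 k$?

Taking 6×open-data portal: 36 k$ used, 594 in projected impact.
That's the maximum — no swap from here does better than 594.

594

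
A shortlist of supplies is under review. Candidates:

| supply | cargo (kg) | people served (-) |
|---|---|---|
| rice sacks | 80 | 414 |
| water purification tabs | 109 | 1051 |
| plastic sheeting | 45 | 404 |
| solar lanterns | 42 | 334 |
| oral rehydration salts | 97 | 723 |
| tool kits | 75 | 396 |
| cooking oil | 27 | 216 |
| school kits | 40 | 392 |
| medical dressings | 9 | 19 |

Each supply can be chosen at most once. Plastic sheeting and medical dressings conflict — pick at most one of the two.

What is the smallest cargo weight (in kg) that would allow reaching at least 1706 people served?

Need the lightest bundle worth ≥ 1706.
water purification tabs + solar lanterns + school kits reaches 1777 using 191 kg.
Below 191 kg the best achievable stays under 1706.

191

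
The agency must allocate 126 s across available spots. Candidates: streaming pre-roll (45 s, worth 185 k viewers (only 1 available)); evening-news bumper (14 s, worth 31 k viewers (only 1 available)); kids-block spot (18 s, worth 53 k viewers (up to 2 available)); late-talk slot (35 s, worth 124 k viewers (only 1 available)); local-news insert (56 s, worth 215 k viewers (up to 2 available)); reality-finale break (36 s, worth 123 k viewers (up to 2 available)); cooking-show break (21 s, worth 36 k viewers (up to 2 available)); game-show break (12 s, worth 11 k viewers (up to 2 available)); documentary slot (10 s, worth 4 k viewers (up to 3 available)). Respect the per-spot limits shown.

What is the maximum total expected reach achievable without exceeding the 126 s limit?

Filling by ratio: streaming pre-roll + kids-block spot + local-news insert for 453, with 7 s left unused.
The 63 s tied up in streaming pre-roll and kids-block spot is better spent on evening-news bumper + local-news insert — total rises to 461 (126 s).
Every other selection either busts 126 s or exceeds an availability limit or fails to beat 461.

461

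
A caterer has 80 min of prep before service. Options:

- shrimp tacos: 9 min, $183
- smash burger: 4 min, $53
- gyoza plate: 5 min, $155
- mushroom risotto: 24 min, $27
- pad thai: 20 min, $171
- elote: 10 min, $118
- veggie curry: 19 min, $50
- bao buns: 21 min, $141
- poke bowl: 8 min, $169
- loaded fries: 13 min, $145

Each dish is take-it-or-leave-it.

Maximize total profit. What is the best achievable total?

Density check — gyoza plate 31.00, poke bowl 21.12, shrimp tacos 20.33, smash burger 13.25 are the best per min.
A density-first pass picks shrimp tacos + smash burger + gyoza plate + pad thai + elote + poke bowl + loaded fries — 994 at 69 min.
Dropping elote frees 10 min; slotting in bao buns (21 min) lifts the total to 1017 at 80 min.
An exhaustive check of the 1024 subsets confirms 1017.

1017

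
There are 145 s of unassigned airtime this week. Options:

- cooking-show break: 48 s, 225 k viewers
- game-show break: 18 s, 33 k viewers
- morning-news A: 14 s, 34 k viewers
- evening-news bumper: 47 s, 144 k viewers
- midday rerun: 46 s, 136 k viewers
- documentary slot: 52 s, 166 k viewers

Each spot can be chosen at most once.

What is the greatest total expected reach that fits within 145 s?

505

Greedy by ratio would take cooking-show break + game-show break + morning-news A + documentary slot: 132 s used, total 458.
Reworking the packing: cooking-show break + evening-news bumper + midday rerun uses 141 s and improves the total to 505.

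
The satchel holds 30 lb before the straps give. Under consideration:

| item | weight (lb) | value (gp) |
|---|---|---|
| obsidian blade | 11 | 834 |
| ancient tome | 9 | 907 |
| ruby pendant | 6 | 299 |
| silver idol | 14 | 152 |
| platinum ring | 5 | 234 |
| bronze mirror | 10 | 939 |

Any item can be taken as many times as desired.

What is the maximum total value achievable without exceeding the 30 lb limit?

2817

Greedy by ratio would take 3×ancient tome: 27 lb used, total 2721.
The 27 lb tied up in 3×ancient tome is better spent on 3×bronze mirror — total rises to 2817 (30 lb).
That's the maximum — no swap from here does better than 2817.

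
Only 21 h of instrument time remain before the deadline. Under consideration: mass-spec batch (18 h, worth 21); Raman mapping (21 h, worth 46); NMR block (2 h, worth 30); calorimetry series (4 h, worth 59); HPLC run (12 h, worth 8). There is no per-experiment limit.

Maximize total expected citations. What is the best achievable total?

By expected citations per h: NMR block 15.00, calorimetry series 14.75, Raman mapping 2.19, mass-spec batch 1.17 lead.
10×NMR block uses 20 of the 21 h and totals 300.
No other feasible combination exceeds 300.

300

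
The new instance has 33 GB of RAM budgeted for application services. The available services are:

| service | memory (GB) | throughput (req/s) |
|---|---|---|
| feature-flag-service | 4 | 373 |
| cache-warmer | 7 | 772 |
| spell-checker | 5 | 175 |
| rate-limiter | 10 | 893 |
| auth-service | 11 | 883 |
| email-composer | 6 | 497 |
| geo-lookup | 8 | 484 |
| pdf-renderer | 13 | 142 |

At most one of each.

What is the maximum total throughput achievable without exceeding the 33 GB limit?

Ranking by ratio (throughput/GB): cache-warmer 110.29, feature-flag-service 93.25, rate-limiter 89.30.
A density-first pass picks feature-flag-service + cache-warmer + spell-checker + rate-limiter + email-composer — 2710 at 32 GB.
Replace spell-checker and email-composer with auth-service: the trade gains 211 net, giving 2921 at 32 GB.

2921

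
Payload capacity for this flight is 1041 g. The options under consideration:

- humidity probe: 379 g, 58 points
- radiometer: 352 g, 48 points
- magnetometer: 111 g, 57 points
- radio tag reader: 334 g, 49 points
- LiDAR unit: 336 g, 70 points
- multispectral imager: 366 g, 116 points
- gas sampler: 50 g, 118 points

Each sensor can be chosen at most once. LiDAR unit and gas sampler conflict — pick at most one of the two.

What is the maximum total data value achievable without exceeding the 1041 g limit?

349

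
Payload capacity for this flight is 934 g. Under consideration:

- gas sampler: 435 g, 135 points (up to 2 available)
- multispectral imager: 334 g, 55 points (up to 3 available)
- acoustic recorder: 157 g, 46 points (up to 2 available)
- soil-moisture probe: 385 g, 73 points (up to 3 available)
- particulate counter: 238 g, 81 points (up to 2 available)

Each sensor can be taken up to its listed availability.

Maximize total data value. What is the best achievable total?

297

Density check — particulate counter 0.34, gas sampler 0.31, acoustic recorder 0.29 are the best per g.
Taking gas sampler + 2×particulate counter: 911 g used, 297 in data value.
The spare 23 g is too small for any remaining sensor, and no exchange beats 297.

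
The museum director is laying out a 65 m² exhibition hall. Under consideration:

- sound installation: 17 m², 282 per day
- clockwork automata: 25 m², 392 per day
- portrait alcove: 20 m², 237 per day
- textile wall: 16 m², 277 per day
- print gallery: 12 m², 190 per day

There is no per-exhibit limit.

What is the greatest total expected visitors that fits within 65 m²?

1113

Ranking by ratio (expected visitors/m²): textile wall 17.31, sound installation 16.59, print gallery 15.83, clockwork automata 15.68.
Taking the top-ratio exhibits first gives 4×textile wall for 1108 (64 m²).
The 16 m² tied up in textile wall is better spent on sound installation — total rises to 1113 (65 m²).
Every other selection either busts 65 m² or fails to beat 1113.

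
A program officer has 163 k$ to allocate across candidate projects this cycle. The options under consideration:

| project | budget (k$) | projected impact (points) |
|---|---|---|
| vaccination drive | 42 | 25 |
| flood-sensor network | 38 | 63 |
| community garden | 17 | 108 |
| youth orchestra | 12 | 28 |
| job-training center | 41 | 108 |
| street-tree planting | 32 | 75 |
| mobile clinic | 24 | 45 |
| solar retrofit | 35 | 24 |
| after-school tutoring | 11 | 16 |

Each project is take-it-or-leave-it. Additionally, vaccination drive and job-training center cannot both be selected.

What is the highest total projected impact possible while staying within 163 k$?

415

A density-first pass picks community garden + youth orchestra + job-training center + street-tree planting + mobile clinic + after-school tutoring — 380 at 137 k$.
Dropping youth orchestra frees 12 k$; slotting in flood-sensor network (38 k$) lifts the total to 415 at 163 k$.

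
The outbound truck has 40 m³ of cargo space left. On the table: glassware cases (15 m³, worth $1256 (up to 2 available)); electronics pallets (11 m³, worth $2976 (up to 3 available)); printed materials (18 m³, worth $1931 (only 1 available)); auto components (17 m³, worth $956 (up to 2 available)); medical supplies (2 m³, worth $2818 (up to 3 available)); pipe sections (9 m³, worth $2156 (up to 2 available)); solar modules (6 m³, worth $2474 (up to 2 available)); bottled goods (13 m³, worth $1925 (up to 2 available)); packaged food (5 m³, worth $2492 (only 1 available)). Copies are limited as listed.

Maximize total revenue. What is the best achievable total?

19372

A density-first pass picks electronics pallets + 3×medical supplies + 2×solar modules + packaged food — 18870 at 34 m³.
Replace solar modules with electronics pallets: the trade gains 502 net, giving 19372 at 39 m³.
Nothing else within 40 m³ beats 19372.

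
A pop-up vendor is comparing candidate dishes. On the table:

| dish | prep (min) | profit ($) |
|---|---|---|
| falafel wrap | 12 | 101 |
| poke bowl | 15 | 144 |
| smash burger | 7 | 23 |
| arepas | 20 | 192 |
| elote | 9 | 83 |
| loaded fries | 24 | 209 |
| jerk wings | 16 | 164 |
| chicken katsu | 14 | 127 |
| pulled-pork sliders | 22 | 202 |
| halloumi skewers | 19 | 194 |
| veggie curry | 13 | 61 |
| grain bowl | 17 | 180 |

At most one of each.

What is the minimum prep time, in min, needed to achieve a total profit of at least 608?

61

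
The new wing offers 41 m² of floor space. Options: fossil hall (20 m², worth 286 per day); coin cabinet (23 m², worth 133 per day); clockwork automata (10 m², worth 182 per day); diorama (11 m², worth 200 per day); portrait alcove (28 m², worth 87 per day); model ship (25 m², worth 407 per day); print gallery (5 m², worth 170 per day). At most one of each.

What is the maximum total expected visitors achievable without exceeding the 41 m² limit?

777

Greedy by ratio would take clockwork automata + diorama + print gallery: 26 m² used, total 552.
Replace clockwork automata with model ship: the trade gains 225 net, giving 777 at 41 m².
No other feasible combination exceeds 777.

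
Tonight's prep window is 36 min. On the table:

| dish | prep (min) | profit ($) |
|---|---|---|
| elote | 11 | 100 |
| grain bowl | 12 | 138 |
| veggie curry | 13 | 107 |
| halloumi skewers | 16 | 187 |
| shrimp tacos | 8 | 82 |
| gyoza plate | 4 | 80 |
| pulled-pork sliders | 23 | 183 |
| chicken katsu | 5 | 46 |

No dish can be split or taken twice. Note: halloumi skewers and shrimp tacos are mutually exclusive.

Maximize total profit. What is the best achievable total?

Density check — gyoza plate 20.00, halloumi skewers 11.69, grain bowl 11.50, shrimp tacos 10.25 are the best per min.
Taking the top-ratio dishes first gives grain bowl + halloumi skewers + gyoza plate for 405 (32 min).
Replace grain bowl with elote + chicken katsu: the trade gains 8 net, giving 413 at 36 min.
Nothing else feasible within 36 min beats 413.

413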